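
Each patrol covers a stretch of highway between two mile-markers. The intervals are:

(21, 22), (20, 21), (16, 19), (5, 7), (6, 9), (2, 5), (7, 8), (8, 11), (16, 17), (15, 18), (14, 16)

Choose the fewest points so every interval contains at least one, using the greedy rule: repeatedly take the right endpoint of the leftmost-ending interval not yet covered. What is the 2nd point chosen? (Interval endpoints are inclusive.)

Sorted: [2,5] [5,7] [7,8] [6,9] [8,11] [14,16] [16,17] [15,18] [16,19] [20,21] [21,22]
{[2,5],[5,7]} hit by 5; {[7,8],[6,9],[8,11]} hit by 8; {[14,16],[16,17],[15,18],[16,19]} hit by 16; {[20,21],[21,22]} hit by 21.
Points: 5, 8, 16, 21 (4 total).

8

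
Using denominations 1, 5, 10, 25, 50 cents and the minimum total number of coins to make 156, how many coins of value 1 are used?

156 = 3×50 + 1×5 + 1×1
Count of 1: 1

1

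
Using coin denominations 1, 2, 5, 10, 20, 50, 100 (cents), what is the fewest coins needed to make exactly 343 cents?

343 − 3×100→43 − 2×20→3 − 1×2→1 − 1×1→0
Total coins = 3 + 2 + 1 + 1 = 7

7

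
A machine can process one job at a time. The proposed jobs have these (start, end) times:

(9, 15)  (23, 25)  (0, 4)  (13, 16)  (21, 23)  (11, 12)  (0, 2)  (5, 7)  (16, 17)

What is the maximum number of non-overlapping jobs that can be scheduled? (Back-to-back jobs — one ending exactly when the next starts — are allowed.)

7

Sort by end time and greedily take each interval whose start is ≥ the last chosen end.
Sorted by end: (0,2)  (0,4)  (5,7)  (11,12)  (9,15)  (13,16)  (16,17)  (21,23)  (23,25)
take (0,2); skip (0,4); take (5,7); take (11,12); take (13,16); take (16,17); take (21,23); take (23,25).
Selected 7 jobs.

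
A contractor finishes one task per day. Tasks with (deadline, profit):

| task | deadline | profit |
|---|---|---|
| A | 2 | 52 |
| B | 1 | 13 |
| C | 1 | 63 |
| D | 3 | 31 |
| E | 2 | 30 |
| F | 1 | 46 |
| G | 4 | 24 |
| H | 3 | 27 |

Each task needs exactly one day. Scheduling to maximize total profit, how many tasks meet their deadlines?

Take jobs in profit order; each goes to the latest open slot no later than its deadline.
By profit: C(d1,63), A(d2,52), F(d1,46), D(d3,31), E(d2,30), H(d3,27), G(d4,24), B(d1,13)
C→slot 1; A→slot 2; F skipped; D→slot 3; E skipped; H skipped; G→slot 4; B skipped.
4 of 8 scheduled.

4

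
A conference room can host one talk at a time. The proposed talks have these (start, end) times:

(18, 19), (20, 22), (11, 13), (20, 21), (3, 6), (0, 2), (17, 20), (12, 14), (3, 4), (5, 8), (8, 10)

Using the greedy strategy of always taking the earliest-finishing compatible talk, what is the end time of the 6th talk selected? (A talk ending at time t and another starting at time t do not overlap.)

Sort by end time and greedily take each interval whose start is ≥ the last chosen end.
Sorted by end: (0,2)  (3,4)  (3,6)  (5,8)  (8,10)  (11,13)  (12,14)  (18,19)  (17,20)  (20,21)  (20,22)
take (0,2); take (3,4); take (5,8); take (8,10); take (11,13); skip (12,14); take (18,19); take (20,21).
Selected: (0,2) (3,4) (5,8) (8,10) (11,13) (18,19) (20,21)

19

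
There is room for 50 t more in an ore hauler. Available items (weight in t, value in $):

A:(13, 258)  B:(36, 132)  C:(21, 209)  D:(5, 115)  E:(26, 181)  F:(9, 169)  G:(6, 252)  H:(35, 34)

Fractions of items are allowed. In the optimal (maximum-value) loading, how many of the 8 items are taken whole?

4

Ratios (sorted): G 42.00, D 23.00, A 19.85, F 18.78, C 9.95, E 6.96, B 3.67, H 0.97
take G (6 @ 252); take D (5 @ 115); take A (13 @ 258); take F (9 @ 169); take 17/21 of C → 169.19. Capacity used 50/50.
4 item(s) taken whole; one partial (take 17/21 of C).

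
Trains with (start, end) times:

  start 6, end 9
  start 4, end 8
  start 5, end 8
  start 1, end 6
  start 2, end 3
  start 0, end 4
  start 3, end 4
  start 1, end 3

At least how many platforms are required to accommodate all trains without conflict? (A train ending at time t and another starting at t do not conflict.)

4

Events (time:±→running): 0:+→1 1:+→2 1:+→3 2:+→4 … peak 4.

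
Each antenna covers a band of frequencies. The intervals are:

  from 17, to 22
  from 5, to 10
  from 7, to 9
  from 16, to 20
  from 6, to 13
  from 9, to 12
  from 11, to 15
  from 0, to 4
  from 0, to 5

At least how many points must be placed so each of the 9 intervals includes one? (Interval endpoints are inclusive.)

4

Process intervals by earliest right end; each time one isn't hit yet, stab at its right endpoint.
By right end: [0,4]  [0,5]  [7,9]  [5,10]  [9,12]  [6,13]  [11,15]  [16,20]  [17,22]
[0,4] uncovered → point at 4; [7,9] uncovered → point at 9; [11,15] uncovered → point at 15; [16,20] uncovered → point at 20.
Points: 4, 9, 15, 20 (4 total).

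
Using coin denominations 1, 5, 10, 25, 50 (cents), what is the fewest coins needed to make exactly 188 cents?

Use the largest denomination that fits, subtract, and repeat.
188 = 3×50 + 1×25 + 1×10 + 3×1
Total coins = 3 + 1 + 1 + 3 = 8

8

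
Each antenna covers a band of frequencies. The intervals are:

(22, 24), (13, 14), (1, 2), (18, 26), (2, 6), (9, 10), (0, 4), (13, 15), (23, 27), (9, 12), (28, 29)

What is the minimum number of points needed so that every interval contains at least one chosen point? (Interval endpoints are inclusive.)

5

Sorted: [1,2] [0,4] [2,6] [9,10] [9,12] [13,14] [13,15] [22,24] [18,26] [23,27] [28,29]
{[1,2],[0,4],[2,6]} hit by 2; {[9,10],[9,12]} hit by 10; {[13,14],[13,15]} hit by 14; {[22,24],[18,26],[23,27]} hit by 24; {[28,29]} hit by 29.
Points: 2, 10, 14, 24, 29 (5 total).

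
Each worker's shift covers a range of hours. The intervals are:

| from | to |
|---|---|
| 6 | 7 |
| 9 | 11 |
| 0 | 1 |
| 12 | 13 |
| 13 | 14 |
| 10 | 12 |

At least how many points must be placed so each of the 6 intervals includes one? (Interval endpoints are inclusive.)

Process intervals by earliest right end; each time one isn't hit yet, stab at its right endpoint.
By right end: [0,1]  [6,7]  [9,11]  [10,12]  [12,13]  [13,14]
[0,1] uncovered → point at 1; [6,7] uncovered → point at 7; [9,11] uncovered → point at 11; [12,13] uncovered → point at 13.
Points: 1, 7, 11, 13 (4 total).

4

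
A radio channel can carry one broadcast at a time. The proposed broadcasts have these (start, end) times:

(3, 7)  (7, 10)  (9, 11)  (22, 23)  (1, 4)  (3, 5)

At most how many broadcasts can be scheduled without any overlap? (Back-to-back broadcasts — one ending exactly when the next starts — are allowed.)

Sorted by end: (1,4)  (3,5)  (3,7)  (7,10)  (9,11)  (22,23)
take (1,4); skip (3,5); skip (3,7); take (7,10); take (22,23).
Selected 3 broadcasts.

3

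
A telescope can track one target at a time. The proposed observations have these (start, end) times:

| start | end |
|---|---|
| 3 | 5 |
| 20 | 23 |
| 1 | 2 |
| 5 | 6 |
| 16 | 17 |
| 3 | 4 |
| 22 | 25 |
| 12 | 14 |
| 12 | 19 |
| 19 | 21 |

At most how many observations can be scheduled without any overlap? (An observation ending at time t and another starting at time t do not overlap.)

Sorted by end: (1,2)  (3,4)  (3,5)  (5,6)  (12,14)  (16,17)  (12,19)  (19,21)  (20,23)  (22,25)
take (1,2); take (3,4); take (5,6); take (12,14); take (16,17); take (19,21); take (22,25).
Selected 7 observations.

7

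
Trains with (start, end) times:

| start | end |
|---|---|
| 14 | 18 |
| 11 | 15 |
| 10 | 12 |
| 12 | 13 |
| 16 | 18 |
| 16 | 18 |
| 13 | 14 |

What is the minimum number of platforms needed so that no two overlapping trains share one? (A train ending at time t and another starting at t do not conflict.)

The answer is the maximum number of intervals overlapping at any instant.
Events (time:±→running): 10:+→1 11:+→2 12:-→1 12:+→2 13:-→1 13:+→2 14:-→1 14:+→2 15:-→1 16:+→2 16:+→3 … peak 3.

3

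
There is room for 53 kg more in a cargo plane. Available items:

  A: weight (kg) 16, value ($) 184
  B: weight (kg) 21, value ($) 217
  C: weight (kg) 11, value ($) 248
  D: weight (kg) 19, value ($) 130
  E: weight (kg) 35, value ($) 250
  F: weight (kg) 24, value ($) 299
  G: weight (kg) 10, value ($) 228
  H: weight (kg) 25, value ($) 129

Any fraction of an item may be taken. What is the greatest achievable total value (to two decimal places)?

867.00

Sort by value per unit weight and fill in that order.
Order: G (228/10=22.80) > C (248/11=22.55) > F (299/24=12.46) > A (184/16=11.50) > B (217/21=10.33) > E (250/35=7.14) > D (130/19=6.84) > H (129/25=5.16)
Fill: take G (10 @ 228) → take C (11 @ 248) → take F (24 @ 299) → take 8/16 of A → 92.00; 53/53 used.
Total value = 867.00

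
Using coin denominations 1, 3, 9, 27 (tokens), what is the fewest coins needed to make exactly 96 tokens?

6

Greedy: take as many of the largest coin as possible, then repeat with the remainder.
96 − 3×27→15 − 1×9→6 − 2×3→0
Total coins = 3 + 1 + 2 = 6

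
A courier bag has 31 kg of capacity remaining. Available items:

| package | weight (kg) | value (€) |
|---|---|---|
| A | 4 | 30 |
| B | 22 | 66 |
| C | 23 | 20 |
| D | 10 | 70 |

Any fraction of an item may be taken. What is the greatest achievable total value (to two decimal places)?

Ratios (sorted): A 7.50, D 7.00, B 3.00, C 0.87
take A (4 @ 30); take D (10 @ 70); take 17/22 of B → 51.00. Capacity used 31/31.
Total value = 151.00

151.00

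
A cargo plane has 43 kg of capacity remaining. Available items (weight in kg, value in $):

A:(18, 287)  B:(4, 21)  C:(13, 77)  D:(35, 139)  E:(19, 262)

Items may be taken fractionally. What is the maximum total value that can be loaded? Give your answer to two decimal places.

584.54

Order: A (287/18=15.94) > E (262/19=13.79) > C (77/13=5.92) > B (21/4=5.25) > D (139/35=3.97)
Fill: take A (18 @ 287) → take E (19 @ 262) → take 6/13 of C → 35.54; 43/43 used.
Total value = 584.54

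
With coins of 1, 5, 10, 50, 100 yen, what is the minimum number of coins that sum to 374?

Greedy: take as many of the largest coin as possible, then repeat with the remainder.
374 − 3×100→74 − 1×50→24 − 2×10→4 − 4×1→0
Total coins = 3 + 1 + 2 + 4 = 10

10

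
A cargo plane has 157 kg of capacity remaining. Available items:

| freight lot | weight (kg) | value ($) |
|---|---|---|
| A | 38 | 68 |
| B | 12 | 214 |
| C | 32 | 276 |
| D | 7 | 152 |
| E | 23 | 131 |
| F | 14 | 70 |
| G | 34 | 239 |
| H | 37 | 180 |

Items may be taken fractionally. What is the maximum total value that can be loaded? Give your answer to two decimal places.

1252.27

Sort by value per unit weight and fill in that order.
Ratios (sorted): D 21.71, B 17.83, C 8.62, G 7.03, E 5.70, F 5.00, H 4.86, A 1.79
take D (7 @ 152); take B (12 @ 214); take C (32 @ 276); take G (34 @ 239); take E (23 @ 131); take F (14 @ 70); take 35/37 of H → 170.27. Capacity used 157/157.
Total value = 1252.27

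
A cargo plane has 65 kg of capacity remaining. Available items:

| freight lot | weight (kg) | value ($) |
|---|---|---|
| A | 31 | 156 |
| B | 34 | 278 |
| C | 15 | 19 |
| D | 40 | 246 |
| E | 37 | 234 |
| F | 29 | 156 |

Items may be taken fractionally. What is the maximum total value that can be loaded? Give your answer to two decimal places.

Sort by value per unit weight and fill in that order.
Order: B (278/34=8.18) > E (234/37=6.32) > D (246/40=6.15) > F (156/29=5.38) > A (156/31=5.03) > C (19/15=1.27)
Fill: take B (34 @ 278) → take 31/37 of E → 196.05; 65/65 used.
Total value = 474.05

474.05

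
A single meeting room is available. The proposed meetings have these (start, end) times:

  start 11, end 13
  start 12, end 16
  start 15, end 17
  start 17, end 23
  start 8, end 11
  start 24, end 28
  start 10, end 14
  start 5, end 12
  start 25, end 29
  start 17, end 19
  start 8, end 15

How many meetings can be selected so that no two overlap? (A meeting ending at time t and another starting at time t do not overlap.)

By end time: (8,11), (5,12), (11,13), (10,14), (8,15), (12,16), (15,17), (17,19), (17,23), (24,28), (25,29).
Pick (8,11); next start ≥ 11 → (11,13); next start ≥ 13 → (15,17); next start ≥ 17 → (17,19); next start ≥ 19 → (24,28).
Selected 5 meetings.

5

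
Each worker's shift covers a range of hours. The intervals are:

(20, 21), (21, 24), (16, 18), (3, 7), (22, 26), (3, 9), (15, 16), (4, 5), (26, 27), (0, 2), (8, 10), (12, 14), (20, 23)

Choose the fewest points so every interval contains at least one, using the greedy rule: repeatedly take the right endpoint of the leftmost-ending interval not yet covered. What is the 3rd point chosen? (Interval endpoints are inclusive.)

10

Sorted: [0,2] [4,5] [3,7] [3,9] [8,10] [12,14] [15,16] [16,18] [20,21] [20,23] [21,24] [22,26] [26,27]
{[0,2]} hit by 2; {[4,5],[3,7],[3,9]} hit by 5; {[8,10]} hit by 10; {[12,14]} hit by 14; {[15,16],[16,18]} hit by 16; {[20,21],[20,23],[21,24]} hit by 21; {[22,26],[26,27]} hit by 26.
Points: 2, 5, 10, 14, 16, 21, 26 (7 total).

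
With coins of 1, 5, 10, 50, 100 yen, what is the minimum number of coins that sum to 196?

8

Greedy: take as many of the largest coin as possible, then repeat with the remainder.
196 − 1×100→96 − 1×50→46 − 4×10→6 − 1×5→1 − 1×1→0
Total coins = 1 + 1 + 4 + 1 + 1 = 8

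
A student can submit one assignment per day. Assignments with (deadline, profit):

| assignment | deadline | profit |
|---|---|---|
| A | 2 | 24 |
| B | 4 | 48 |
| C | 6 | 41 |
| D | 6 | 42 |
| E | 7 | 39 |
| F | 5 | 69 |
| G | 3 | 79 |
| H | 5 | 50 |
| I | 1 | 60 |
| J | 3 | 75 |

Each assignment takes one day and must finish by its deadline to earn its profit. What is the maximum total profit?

414

By profit: G(d3,79), J(d3,75), F(d5,69), I(d1,60), H(d5,50), B(d4,48), D(d6,42), C(d6,41), E(d7,39), A(d2,24)
G→slot 3; J→slot 2; F→slot 5; I→slot 1; H→slot 4; B skipped; D→slot 6; C skipped; E→slot 7; A skipped.
Profit = 60 + 75 + 79 + 50 + 69 + 42 + 39 = 414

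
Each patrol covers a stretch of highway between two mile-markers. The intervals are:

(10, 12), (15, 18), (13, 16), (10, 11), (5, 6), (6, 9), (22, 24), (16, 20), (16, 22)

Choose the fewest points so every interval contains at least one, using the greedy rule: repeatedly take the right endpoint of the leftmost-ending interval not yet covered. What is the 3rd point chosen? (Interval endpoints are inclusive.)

Sort by right endpoint; whenever an interval is uncovered, place a point at its right end.
By right end: [5,6]  [6,9]  [10,11]  [10,12]  [13,16]  [15,18]  [16,20]  [16,22]  [22,24]
[5,6] uncovered → point at 6; [10,11] uncovered → point at 11; [13,16] uncovered → point at 16; [22,24] uncovered → point at 24.
Points: 6, 11, 16, 24 (4 total).

16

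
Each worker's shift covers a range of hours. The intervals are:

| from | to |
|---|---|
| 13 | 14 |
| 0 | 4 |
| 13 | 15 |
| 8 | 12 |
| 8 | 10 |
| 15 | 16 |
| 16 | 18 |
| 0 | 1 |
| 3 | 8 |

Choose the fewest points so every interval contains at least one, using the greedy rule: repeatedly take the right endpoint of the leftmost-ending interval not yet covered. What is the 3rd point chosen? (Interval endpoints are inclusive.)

14

Sorted: [0,1] [0,4] [3,8] [8,10] [8,12] [13,14] [13,15] [15,16] [16,18]
{[0,1],[0,4]} hit by 1; {[3,8],[8,10],[8,12]} hit by 8; {[13,14],[13,15]} hit by 14; {[15,16],[16,18]} hit by 16.
Points: 1, 8, 14, 16 (4 total).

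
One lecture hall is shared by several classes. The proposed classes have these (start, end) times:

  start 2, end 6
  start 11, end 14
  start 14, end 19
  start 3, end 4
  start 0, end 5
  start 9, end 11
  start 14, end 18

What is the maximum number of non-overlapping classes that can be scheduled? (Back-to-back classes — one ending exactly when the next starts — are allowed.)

4

Greedy by earliest finish: after sorting by end time, pick each interval compatible with the last pick.
By end time: (3,4), (0,5), (2,6), (9,11), (11,14), (14,18), (14,19).
Pick (3,4); next start ≥ 4 → (9,11); next start ≥ 11 → (11,14); next start ≥ 14 → (14,18).
Selected 4 classes.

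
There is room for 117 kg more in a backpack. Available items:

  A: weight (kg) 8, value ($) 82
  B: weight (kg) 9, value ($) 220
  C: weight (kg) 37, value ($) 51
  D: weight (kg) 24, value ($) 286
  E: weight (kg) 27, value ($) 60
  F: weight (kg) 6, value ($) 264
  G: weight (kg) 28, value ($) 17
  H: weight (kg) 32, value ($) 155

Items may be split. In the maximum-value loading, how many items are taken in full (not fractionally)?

Ratios (sorted): F 44.00, B 24.44, D 11.92, A 10.25, H 4.84, E 2.22, C 1.38, G 0.61
take F (6 @ 264); take B (9 @ 220); take D (24 @ 286); take A (8 @ 82); take H (32 @ 155); take E (27 @ 60); take 11/37 of C → 15.16. Capacity used 117/117.
6 item(s) taken whole; one partial (take 11/37 of C).

6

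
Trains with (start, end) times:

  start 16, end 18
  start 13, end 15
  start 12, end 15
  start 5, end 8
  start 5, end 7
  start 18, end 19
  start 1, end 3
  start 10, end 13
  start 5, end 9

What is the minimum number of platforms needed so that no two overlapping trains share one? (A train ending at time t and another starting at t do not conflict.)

starts: [1, 5, 5, 5, 10, 12, 13, 16, 18]
ends:   [3, 7, 8, 9, 13, 15, 15, 18, 19]
s1→1 e3→0 s5→1 s5→2 s5→3  — peak 3.

3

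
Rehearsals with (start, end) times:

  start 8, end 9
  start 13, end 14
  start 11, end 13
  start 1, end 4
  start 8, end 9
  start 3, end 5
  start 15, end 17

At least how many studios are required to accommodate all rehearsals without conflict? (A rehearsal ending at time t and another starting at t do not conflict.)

Events (time:±→running): 1:+→1 3:+→2 … peak 2.

2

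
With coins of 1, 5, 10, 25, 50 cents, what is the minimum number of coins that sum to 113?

Greedy: take as many of the largest coin as possible, then repeat with the remainder.
113 − 2×50→13 − 1×10→3 − 3×1→0
Total coins = 2 + 1 + 3 = 6

6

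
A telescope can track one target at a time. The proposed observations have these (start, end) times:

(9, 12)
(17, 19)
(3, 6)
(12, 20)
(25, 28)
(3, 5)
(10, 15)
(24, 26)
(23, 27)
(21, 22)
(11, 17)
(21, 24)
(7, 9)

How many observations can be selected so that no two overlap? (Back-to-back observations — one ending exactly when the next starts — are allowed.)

Greedy by earliest finish: after sorting by end time, pick each interval compatible with the last pick.
By end time: (3,5), (3,6), (7,9), (9,12), (10,15), (11,17), (17,19), (12,20), (21,22), (21,24), (24,26), (23,27), (25,28).
Pick (3,5); next start ≥ 5 → (7,9); next start ≥ 9 → (9,12); next start ≥ 12 → (17,19); next start ≥ 19 → (21,22); next start ≥ 22 → (24,26).
Selected 6 observations.

6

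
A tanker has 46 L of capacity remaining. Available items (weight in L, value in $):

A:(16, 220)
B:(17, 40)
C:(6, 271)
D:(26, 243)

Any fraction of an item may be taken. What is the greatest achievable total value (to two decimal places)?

715.31

Order: C (271/6=45.17) > A (220/16=13.75) > D (243/26=9.35) > B (40/17=2.35)
Fill: take C (6 @ 271) → take A (16 @ 220) → take 24/26 of D → 224.31; 46/46 used.
Total value = 715.31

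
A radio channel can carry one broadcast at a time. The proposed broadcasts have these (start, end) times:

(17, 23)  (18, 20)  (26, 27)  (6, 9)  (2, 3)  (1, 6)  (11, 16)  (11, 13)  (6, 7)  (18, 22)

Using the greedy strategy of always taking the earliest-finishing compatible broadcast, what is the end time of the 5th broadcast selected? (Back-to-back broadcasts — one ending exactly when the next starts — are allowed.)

27

Sort by end time and greedily take each interval whose start is ≥ the last chosen end.
Sorted by end: (2,3)  (1,6)  (6,7)  (6,9)  (11,13)  (11,16)  (18,20)  (18,22)  (17,23)  (26,27)
take (2,3); take (6,7); skip (6,9); take (11,13); skip (11,16); take (18,20); skip (18,22); take (26,27).
Selected: (2,3) (6,7) (11,13) (18,20) (26,27)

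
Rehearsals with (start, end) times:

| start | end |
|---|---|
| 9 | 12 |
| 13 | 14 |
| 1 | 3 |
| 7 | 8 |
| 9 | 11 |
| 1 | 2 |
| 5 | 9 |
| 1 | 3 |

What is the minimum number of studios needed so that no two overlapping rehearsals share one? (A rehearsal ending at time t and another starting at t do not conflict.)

3

Events (time:±→running): 1:+→1 1:+→2 1:+→3 … peak 3.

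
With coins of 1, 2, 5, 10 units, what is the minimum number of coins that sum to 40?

4

Greedy: take as many of the largest coin as possible, then repeat with the remainder.
40 = 4×10
Total coins = 4 = 4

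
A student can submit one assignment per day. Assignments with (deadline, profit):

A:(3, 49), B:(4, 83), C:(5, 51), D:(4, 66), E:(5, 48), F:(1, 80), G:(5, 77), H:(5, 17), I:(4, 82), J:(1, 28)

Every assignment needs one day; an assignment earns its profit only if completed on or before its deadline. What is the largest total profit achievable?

388

Profit order: B=83 I=82 F=80 G=77 D=66 C=51 A=49 E=48 J=28 H=17
Assign: B→slot 4, I→slot 3, F→slot 1, G→slot 5, D→slot 2, C skipped, A skipped, E skipped, J skipped, H skipped.
Slots: [1:F] [2:D] [3:I] [4:B] [5:G]
Profit = 80 + 66 + 82 + 83 + 77 = 388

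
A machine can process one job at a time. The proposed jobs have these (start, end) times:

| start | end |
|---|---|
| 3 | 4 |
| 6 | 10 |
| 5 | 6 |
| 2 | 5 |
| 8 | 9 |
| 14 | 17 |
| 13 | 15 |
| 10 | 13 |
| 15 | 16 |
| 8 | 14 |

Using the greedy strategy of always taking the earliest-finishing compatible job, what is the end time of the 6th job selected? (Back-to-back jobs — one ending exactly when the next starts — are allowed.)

Sort by end time and greedily take each interval whose start is ≥ the last chosen end.
By end time: (3,4), (2,5), (5,6), (8,9), (6,10), (10,13), (8,14), (13,15), (15,16), (14,17).
Pick (3,4); next start ≥ 4 → (5,6); next start ≥ 6 → (8,9); next start ≥ 9 → (10,13); next start ≥ 13 → (13,15); next start ≥ 15 → (15,16).
Selected: (3,4) (5,6) (8,9) (10,13) (13,15) (15,16)

16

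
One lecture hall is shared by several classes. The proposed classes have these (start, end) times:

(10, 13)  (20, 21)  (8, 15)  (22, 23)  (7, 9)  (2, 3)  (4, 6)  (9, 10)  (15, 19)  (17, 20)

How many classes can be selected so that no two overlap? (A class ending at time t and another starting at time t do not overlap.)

Order by finish time; keep every interval that doesn't clash with the previous kept one.
Sorted by end: (2,3)  (4,6)  (7,9)  (9,10)  (10,13)  (8,15)  (15,19)  (17,20)  (20,21)  (22,23)
take (2,3); take (4,6); take (7,9); take (9,10); take (10,13); skip (8,15); take (15,19); take (20,21); take (22,23).
Selected 8 classes.

8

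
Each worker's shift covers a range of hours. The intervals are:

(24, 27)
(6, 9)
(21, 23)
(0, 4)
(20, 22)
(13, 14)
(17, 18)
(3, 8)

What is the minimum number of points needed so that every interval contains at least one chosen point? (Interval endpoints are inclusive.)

Process intervals by earliest right end; each time one isn't hit yet, stab at its right endpoint.
Sorted: [0,4] [3,8] [6,9] [13,14] [17,18] [20,22] [21,23] [24,27]
{[0,4],[3,8]} hit by 4; {[6,9]} hit by 9; {[13,14]} hit by 14; {[17,18]} hit by 18; {[20,22],[21,23]} hit by 22; {[24,27]} hit by 27.
Points: 4, 9, 14, 18, 22, 27 (6 total).

6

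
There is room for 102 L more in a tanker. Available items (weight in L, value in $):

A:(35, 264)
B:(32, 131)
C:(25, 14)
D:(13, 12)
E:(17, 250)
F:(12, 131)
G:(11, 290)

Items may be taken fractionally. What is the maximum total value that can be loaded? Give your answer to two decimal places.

Order: G (290/11=26.36) > E (250/17=14.71) > F (131/12=10.92) > A (264/35=7.54) > B (131/32=4.09) > D (12/13=0.92) > C (14/25=0.56)
Fill: take G (11 @ 290) → take E (17 @ 250) → take F (12 @ 131) → take A (35 @ 264) → take 27/32 of B → 110.53; 102/102 used.
Total value = 1045.53

1045.53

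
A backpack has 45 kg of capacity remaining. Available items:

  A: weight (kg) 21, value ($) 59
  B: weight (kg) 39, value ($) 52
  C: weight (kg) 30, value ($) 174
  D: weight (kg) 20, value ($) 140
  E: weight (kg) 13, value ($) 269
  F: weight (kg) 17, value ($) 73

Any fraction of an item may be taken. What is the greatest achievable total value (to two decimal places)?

478.60

Sort by value per unit weight and fill in that order.
Order: E (269/13=20.69) > D (140/20=7.00) > C (174/30=5.80) > F (73/17=4.29) > A (59/21=2.81) > B (52/39=1.33)
Fill: take E (13 @ 269) → take D (20 @ 140) → take 12/30 of C → 69.60; 45/45 used.
Total value = 478.60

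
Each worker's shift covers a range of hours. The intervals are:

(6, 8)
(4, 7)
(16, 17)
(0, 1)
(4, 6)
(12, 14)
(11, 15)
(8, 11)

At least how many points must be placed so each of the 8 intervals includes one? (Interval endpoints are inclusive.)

By right end: [0,1]  [4,6]  [4,7]  [6,8]  [8,11]  [12,14]  [11,15]  [16,17]
[0,1] uncovered → point at 1; [4,6] uncovered → point at 6; [8,11] uncovered → point at 11; [12,14] uncovered → point at 14; [16,17] uncovered → point at 17.
Points: 1, 6, 11, 14, 17 (5 total).

5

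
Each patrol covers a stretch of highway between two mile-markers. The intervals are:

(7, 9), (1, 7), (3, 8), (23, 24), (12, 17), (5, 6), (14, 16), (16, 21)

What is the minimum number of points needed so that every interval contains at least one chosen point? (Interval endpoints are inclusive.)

By right end: [5,6]  [1,7]  [3,8]  [7,9]  [14,16]  [12,17]  [16,21]  [23,24]
[5,6] uncovered → point at 6; [7,9] uncovered → point at 9; [14,16] uncovered → point at 16; [23,24] uncovered → point at 24.
Points: 6, 9, 16, 24 (4 total).

4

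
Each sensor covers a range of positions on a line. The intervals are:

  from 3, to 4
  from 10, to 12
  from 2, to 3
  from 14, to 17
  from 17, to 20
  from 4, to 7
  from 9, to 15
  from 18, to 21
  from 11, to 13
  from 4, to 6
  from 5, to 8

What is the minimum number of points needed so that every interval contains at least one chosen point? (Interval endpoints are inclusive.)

5

Process intervals by earliest right end; each time one isn't hit yet, stab at its right endpoint.
By right end: [2,3]  [3,4]  [4,6]  [4,7]  [5,8]  [10,12]  [11,13]  [9,15]  [14,17]  [17,20]  [18,21]
[2,3] uncovered → point at 3; [4,6] uncovered → point at 6; [10,12] uncovered → point at 12; [14,17] uncovered → point at 17; [18,21] uncovered → point at 21.
Points: 3, 6, 12, 17, 21 (5 total).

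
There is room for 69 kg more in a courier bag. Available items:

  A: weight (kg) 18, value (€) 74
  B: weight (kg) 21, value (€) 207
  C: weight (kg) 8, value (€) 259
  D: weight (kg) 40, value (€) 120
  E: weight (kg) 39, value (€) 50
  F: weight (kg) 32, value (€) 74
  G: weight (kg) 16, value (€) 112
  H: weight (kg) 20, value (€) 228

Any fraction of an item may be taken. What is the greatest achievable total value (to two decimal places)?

822.44

Greedy by value/weight ratio, highest first.
Order: C (259/8=32.38) > H (228/20=11.40) > B (207/21=9.86) > G (112/16=7.00) > A (74/18=4.11) > D (120/40=3.00) > F (74/32=2.31) > E (50/39=1.28)
Fill: take C (8 @ 259) → take H (20 @ 228) → take B (21 @ 207) → take G (16 @ 112) → take 4/18 of A → 16.44; 69/69 used.
Total value = 822.44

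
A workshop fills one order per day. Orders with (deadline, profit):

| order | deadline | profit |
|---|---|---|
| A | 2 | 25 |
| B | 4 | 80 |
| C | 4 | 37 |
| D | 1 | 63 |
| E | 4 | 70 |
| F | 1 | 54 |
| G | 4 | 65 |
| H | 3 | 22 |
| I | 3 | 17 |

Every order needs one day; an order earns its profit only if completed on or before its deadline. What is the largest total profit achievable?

Profit order: B=80 E=70 G=65 D=63 F=54 C=37 A=25 H=22 I=17
Assign: B→slot 4, E→slot 3, G→slot 2, D→slot 1, F skipped, C skipped, A skipped, H skipped, I skipped.
Slots: [1:D] [2:G] [3:E] [4:B]
Profit = 63 + 65 + 70 + 80 = 278

278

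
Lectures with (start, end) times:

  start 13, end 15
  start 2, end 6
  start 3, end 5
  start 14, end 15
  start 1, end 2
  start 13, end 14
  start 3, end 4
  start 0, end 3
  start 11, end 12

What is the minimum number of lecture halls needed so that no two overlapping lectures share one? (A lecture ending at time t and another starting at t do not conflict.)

3

Count concurrent intervals with a sweep; the peak is the room count.
starts: [0, 1, 2, 3, 3, 11, 13, 13, 14]
ends:   [2, 3, 4, 5, 6, 12, 14, 15, 15]
s0→1 s1→2 e2→1 s2→2 e3→1 s3→2 s3→3  — peak 3.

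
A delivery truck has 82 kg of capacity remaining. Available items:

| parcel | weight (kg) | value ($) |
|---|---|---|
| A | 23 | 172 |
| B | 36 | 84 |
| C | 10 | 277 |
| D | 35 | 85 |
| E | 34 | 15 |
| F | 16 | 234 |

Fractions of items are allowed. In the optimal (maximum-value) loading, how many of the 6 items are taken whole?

Order: C (277/10=27.70) > F (234/16=14.62) > A (172/23=7.48) > D (85/35=2.43) > B (84/36=2.33) > E (15/34=0.44)
Fill: take C (10 @ 277) → take F (16 @ 234) → take A (23 @ 172) → take 33/35 of D → 80.14; 82/82 used.
3 item(s) taken whole; one partial (take 33/35 of D).

3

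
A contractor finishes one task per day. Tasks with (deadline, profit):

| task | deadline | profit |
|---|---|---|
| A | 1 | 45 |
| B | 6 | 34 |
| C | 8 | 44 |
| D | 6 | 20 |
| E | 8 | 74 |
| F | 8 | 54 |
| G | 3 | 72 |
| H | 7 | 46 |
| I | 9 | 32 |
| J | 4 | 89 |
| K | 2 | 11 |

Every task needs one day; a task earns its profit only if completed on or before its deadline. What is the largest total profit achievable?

490

Sort by profit descending; place each in the latest free slot ≤ its deadline.
By profit: J(d4,89), E(d8,74), G(d3,72), F(d8,54), H(d7,46), A(d1,45), C(d8,44), B(d6,34), I(d9,32), D(d6,20), K(d2,11)
J→slot 4; E→slot 8; G→slot 3; F→slot 7; H→slot 6; A→slot 1; C→slot 5; B→slot 2; I→slot 9; D skipped; K skipped.
Profit = 45 + 34 + 72 + 89 + 44 + 46 + 54 + 74 + 32 = 490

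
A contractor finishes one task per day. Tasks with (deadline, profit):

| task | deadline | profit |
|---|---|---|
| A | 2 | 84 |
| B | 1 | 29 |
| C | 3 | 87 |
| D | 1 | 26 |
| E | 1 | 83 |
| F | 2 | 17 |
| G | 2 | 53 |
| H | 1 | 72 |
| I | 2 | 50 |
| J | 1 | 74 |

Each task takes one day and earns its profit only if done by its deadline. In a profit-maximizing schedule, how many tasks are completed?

3

Sort by profit descending; place each in the latest free slot ≤ its deadline.
Profit order: C=87 A=84 E=83 J=74 H=72 G=53 I=50 B=29 D=26 F=17
Assign: C→slot 3, A→slot 2, E→slot 1, J skipped, H skipped, G skipped, I skipped, B skipped, D skipped, F skipped.
Slots: [1:E] [2:A] [3:C]
3 of 10 scheduled.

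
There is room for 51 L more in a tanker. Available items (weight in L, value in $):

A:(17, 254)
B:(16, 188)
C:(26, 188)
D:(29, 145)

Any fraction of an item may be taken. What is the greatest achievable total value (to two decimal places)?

Ratios (sorted): A 14.94, B 11.75, C 7.23, D 5.00
take A (17 @ 254); take B (16 @ 188); take 18/26 of C → 130.15. Capacity used 51/51.
Total value = 572.15

572.15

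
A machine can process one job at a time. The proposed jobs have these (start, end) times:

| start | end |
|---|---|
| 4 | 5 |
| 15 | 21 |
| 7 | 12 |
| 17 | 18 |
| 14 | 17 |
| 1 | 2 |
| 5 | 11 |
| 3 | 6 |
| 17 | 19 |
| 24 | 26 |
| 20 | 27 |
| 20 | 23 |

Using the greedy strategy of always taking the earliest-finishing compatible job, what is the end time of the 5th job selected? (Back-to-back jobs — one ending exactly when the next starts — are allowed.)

18

Order by finish time; keep every interval that doesn't clash with the previous kept one.
By end time: (1,2), (4,5), (3,6), (5,11), (7,12), (14,17), (17,18), (17,19), (15,21), (20,23), (24,26), (20,27).
Pick (1,2); next start ≥ 2 → (4,5); next start ≥ 5 → (5,11); next start ≥ 11 → (14,17); next start ≥ 17 → (17,18); next start ≥ 18 → (20,23); next start ≥ 23 → (24,26).
Selected: (1,2) (4,5) (5,11) (14,17) (17,18) (20,23) (24,26)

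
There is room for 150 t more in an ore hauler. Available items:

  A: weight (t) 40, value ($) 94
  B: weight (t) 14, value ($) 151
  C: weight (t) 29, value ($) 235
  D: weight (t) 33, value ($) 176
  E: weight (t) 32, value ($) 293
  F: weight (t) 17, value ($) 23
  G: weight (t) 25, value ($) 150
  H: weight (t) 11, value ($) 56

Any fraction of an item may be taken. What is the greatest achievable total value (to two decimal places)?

1075.10

Greedy by value/weight ratio, highest first.
Ratios (sorted): B 10.79, E 9.16, C 8.10, G 6.00, D 5.33, H 5.09, A 2.35, F 1.35
take B (14 @ 151); take E (32 @ 293); take C (29 @ 235); take G (25 @ 150); take D (33 @ 176); take H (11 @ 56); take 6/40 of A → 14.10. Capacity used 150/150.
Total value = 1075.10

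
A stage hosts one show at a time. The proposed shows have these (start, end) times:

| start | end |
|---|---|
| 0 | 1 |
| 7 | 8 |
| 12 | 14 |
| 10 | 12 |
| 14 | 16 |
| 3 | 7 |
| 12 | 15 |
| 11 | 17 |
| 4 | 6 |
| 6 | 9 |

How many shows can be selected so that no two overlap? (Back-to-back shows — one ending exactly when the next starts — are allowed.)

6

Order by finish time; keep every interval that doesn't clash with the previous kept one.
Sorted by end: (0,1)  (4,6)  (3,7)  (7,8)  (6,9)  (10,12)  (12,14)  (12,15)  (14,16)  (11,17)
take (0,1); take (4,6); take (7,8); skip (6,9); take (10,12); take (12,14); take (14,16).
Selected 6 shows.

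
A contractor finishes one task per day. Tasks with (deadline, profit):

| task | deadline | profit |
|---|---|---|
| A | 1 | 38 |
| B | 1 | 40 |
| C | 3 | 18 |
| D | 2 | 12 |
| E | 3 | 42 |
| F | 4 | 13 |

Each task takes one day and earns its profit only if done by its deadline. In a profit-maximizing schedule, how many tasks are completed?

Take jobs in profit order; each goes to the latest open slot no later than its deadline.
Profit order: E=42 B=40 A=38 C=18 F=13 D=12
Assign: E→slot 3, B→slot 1, A skipped, C→slot 2, F→slot 4, D skipped.
Slots: [1:B] [2:C] [3:E] [4:F]
4 of 6 scheduled.

4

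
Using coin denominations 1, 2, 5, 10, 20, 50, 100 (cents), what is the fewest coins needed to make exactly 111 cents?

111 = 1×100 + 1×10 + 1×1
Total coins = 1 + 1 + 1 = 3

3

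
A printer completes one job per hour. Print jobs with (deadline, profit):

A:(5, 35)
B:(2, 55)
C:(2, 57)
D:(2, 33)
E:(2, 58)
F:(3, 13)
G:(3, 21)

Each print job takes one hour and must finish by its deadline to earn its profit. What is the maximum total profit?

Sort by profit descending; place each in the latest free slot ≤ its deadline.
By profit: E(d2,58), C(d2,57), B(d2,55), A(d5,35), D(d2,33), G(d3,21), F(d3,13)
E→slot 2; C→slot 1; B skipped; A→slot 5; D skipped; G→slot 3; F skipped.
Profit = 57 + 58 + 21 + 35 = 171

171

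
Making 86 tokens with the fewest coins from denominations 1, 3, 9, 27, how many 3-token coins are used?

86 − 3×27→5 − 1×3→2 − 2×1→0
Count of 3: 1

1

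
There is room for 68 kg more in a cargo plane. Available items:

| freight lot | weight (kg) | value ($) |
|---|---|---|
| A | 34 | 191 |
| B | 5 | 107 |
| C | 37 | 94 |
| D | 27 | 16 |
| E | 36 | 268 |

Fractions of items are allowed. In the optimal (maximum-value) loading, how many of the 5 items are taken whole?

2

Sort by value per unit weight and fill in that order.
Order: B (107/5=21.40) > E (268/36=7.44) > A (191/34=5.62) > C (94/37=2.54) > D (16/27=0.59)
Fill: take B (5 @ 107) → take E (36 @ 268) → take 27/34 of A → 151.68; 68/68 used.
2 item(s) taken whole; one partial (take 27/34 of A).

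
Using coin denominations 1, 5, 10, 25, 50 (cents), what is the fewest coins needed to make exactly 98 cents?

98 − 1×50→48 − 1×25→23 − 2×10→3 − 3×1→0
Total coins = 1 + 1 + 2 + 3 = 7

7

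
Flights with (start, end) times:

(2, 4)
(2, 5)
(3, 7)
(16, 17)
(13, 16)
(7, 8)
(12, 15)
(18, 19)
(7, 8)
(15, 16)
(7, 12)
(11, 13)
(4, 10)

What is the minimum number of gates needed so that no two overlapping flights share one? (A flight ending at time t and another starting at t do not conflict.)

starts: [2, 2, 3, 4, 7, 7, 7, 11, 12, 13, 15, 16, 18]
ends:   [4, 5, 7, 8, 8, 10, 12, 13, 15, 16, 16, 17, 19]
s2→1 s2→2 s3→3 e4→2 s4→3 e5→2 e7→1 s7→2 s7→3 s7→4  — peak 4.

4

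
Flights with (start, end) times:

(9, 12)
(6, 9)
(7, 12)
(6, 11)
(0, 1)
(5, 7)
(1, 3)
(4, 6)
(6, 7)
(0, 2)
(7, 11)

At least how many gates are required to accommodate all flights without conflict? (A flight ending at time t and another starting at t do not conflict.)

4

Events (time:±→running): 0:+→1 0:+→2 1:-→1 1:+→2 2:-→1 3:-→0 4:+→1 5:+→2 6:-→1 6:+→2 6:+→3 6:+→4 … peak 4.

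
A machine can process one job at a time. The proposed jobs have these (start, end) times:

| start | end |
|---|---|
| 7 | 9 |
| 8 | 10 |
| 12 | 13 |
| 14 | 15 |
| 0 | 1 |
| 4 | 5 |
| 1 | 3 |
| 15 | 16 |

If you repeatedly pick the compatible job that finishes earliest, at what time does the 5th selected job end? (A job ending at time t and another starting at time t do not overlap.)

Sorted by end: (0,1)  (1,3)  (4,5)  (7,9)  (8,10)  (12,13)  (14,15)  (15,16)
take (0,1); take (1,3); take (4,5); take (7,9); take (12,13); take (14,15); take (15,16).
Selected: (0,1) (1,3) (4,5) (7,9) (12,13) (14,15) (15,16)

13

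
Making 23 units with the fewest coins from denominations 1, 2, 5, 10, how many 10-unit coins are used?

2

Use the largest denomination that fits, subtract, and repeat.
23 = 2×10 + 1×2 + 1×1
Count of 10: 2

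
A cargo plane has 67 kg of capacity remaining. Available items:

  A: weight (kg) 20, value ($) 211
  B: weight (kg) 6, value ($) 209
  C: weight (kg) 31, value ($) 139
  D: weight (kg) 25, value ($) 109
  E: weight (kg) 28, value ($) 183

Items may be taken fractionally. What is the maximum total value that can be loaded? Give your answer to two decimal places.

Greedy by value/weight ratio, highest first.
Order: B (209/6=34.83) > A (211/20=10.55) > E (183/28=6.54) > C (139/31=4.48) > D (109/25=4.36)
Fill: take B (6 @ 209) → take A (20 @ 211) → take E (28 @ 183) → take 13/31 of C → 58.29; 67/67 used.
Total value = 661.29

661.29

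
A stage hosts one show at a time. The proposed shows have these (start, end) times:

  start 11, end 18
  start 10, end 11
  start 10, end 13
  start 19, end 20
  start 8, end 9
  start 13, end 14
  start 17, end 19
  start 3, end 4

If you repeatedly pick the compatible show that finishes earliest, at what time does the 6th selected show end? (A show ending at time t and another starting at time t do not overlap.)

Greedy by earliest finish: after sorting by end time, pick each interval compatible with the last pick.
By end time: (3,4), (8,9), (10,11), (10,13), (13,14), (11,18), (17,19), (19,20).
Pick (3,4); next start ≥ 4 → (8,9); next start ≥ 9 → (10,11); next start ≥ 11 → (13,14); next start ≥ 14 → (17,19); next start ≥ 19 → (19,20).
Selected: (3,4) (8,9) (10,11) (13,14) (17,19) (19,20)

20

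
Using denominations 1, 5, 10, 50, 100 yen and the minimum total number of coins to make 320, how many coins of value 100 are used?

3

Use the largest denomination that fits, subtract, and repeat.
320 = 3×100 + 2×10
Count of 100: 3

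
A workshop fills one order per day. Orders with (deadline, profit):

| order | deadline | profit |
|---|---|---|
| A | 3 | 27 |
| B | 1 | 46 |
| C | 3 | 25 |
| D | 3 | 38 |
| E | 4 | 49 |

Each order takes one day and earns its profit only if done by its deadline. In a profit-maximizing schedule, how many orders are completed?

4

Profit order: E=49 B=46 D=38 A=27 C=25
Assign: E→slot 4, B→slot 1, D→slot 3, A→slot 2, C skipped.
Slots: [1:B] [2:A] [3:D] [4:E]
4 of 5 scheduled.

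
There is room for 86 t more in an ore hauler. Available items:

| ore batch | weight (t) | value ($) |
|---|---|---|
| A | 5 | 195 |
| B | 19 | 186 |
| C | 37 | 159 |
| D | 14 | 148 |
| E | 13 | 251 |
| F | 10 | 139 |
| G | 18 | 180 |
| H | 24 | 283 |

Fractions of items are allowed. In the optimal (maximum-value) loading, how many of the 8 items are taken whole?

Greedy by value/weight ratio, highest first.
Order: A (195/5=39.00) > E (251/13=19.31) > F (139/10=13.90) > H (283/24=11.79) > D (148/14=10.57) > G (180/18=10.00) > B (186/19=9.79) > C (159/37=4.30)
Fill: take A (5 @ 195) → take E (13 @ 251) → take F (10 @ 139) → take H (24 @ 283) → take D (14 @ 148) → take G (18 @ 180) → take 2/19 of B → 19.58; 86/86 used.
6 item(s) taken whole; one partial (take 2/19 of B).

6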